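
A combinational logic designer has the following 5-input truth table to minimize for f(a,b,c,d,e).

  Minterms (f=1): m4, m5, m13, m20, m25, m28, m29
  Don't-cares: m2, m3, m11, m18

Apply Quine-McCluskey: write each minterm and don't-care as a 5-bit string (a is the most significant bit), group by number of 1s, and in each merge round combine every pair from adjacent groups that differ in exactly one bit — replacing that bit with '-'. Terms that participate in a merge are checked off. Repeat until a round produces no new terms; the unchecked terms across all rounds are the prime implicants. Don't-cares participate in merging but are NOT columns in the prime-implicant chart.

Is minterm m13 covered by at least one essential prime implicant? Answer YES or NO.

NO

Round 0: 00010✓ 00011✓ 00100✓ 00101✓ 01011✓ 01101✓ 10010✓ 10100✓ 11001✓ 11100✓ 11101✓
Round 1: -0010 -0100 -1101 0-011 0-101 0001- 0010- 1-100 11-01 1110-
PIs = {-0010, -0100, -1101, 0-011, 0-101, 0001-, 0010-, 1-100, 11-01, 1110-}
Coverage chart:
  m4: -0100,0010-
  m5: 0-101,0010-
  m13: -1101,0-101
  m20: -0100,1-100
  m25: 11-01 ←essential
  m28: 1-100,1110-
  m29: -1101,11-01,1110-
Essential: 11-01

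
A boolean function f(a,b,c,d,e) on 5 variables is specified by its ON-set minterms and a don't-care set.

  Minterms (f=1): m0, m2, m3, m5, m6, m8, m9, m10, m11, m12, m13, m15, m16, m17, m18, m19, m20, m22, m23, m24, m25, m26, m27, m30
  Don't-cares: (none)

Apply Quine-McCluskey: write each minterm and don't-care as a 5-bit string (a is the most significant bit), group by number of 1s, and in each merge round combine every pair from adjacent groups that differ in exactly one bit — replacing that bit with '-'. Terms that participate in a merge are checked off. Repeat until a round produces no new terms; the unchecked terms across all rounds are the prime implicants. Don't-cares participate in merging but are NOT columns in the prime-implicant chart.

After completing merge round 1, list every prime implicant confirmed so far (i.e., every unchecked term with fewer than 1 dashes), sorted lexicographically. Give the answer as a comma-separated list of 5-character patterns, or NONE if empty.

size-2^0 implicants → 00000(✓)  00010(✓)  00011(✓)  00101(✓)  00110(✓)  01000(✓)  01001(✓)  01010(✓)  01011(✓)  01100(✓)  01101(✓)  01111(✓)  10000(✓)  10001(✓)  10010(✓)  10011(✓)  10100(✓)  10110(✓)  10111(✓)  11000(✓)  11001(✓)  11010(✓)  11011(✓)  11110(✓)
size-2^1 implicants → -0000(✓)  -0010(✓)  -0011(✓)  -0110(✓)  -1000(✓)  -1001(✓)  -1010(✓)  -1011(✓)  0-000(✓)  0-010(✓)  0-011(✓)  0-101  00-10(✓)  000-0(✓)  0001-(✓)  01-00(✓)  01-01(✓)  01-11(✓)  010-0(✓)  010-1(✓)  0100-(✓)  0101-(✓)  011-1(✓)  0110-(✓)  1-000(✓)  1-001(✓)  1-010(✓)  1-011(✓)  1-110(✓)  10-00(✓)  10-10(✓)  10-11(✓)  100-0(✓)  100-1(✓)  1000-(✓)  1001-(✓)  101-0(✓)  1011-(✓)  11-10(✓)  110-0(✓)  110-1(✓)  1100-(✓)  1101-(✓)
size-2^2 implicants → --000(✓)  --010(✓)  --011(✓)  -0-10  -00-0(✓)  -001-(✓)  -10-0(✓)  -10-1(✓)  -100-(✓)  -101-(✓)  0-0-0(✓)  0-01-(✓)  01--1  01-0-  010--(✓)  1--10  1-0-0(✓)  1-0-1(✓)  1-00-(✓)  1-01-(✓)  10--0  10-1-  100--(✓)  110--(✓)
size-2^3 implicants → --0-0  --01-  -10--  1-0--
Unchecked terms (primes): --0-0, --01-, -0-10, -10--, 0-101, 01--1, 01-0-, 1--10, 1-0--, 10--0, 10-1-

NONE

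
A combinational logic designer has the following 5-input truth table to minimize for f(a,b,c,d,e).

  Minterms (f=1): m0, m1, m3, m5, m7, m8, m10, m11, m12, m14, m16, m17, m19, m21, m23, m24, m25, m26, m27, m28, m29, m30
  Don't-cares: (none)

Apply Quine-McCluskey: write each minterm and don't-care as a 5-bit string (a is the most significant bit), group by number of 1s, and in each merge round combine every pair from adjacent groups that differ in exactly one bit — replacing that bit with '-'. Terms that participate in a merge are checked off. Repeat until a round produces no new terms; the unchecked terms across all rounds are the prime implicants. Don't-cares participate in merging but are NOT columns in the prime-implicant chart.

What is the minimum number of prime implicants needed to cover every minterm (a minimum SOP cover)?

5

size-2^0 implicants → 00000(✓)  00001(✓)  00011(✓)  00101(✓)  00111(✓)  01000(✓)  01010(✓)  01011(✓)  01100(✓)  01110(✓)  10000(✓)  10001(✓)  10011(✓)  10101(✓)  10111(✓)  11000(✓)  11001(✓)  11010(✓)  11011(✓)  11100(✓)  11101(✓)  11110(✓)
size-2^1 implicants → -0000(✓)  -0001(✓)  -0011(✓)  -0101(✓)  -0111(✓)  -1000(✓)  -1010(✓)  -1011(✓)  -1100(✓)  -1110(✓)  0-000(✓)  0-011(✓)  00-01(✓)  00-11(✓)  000-1(✓)  0000-(✓)  001-1(✓)  01-00(✓)  01-10(✓)  010-0(✓)  0101-(✓)  011-0(✓)  1-000(✓)  1-001(✓)  1-011(✓)  1-101(✓)  10-01(✓)  10-11(✓)  100-1(✓)  1000-(✓)  101-1(✓)  11-00(✓)  11-01(✓)  11-10(✓)  110-0(✓)  110-1(✓)  1100-(✓)  1101-(✓)  111-0(✓)  1110-(✓)
size-2^2 implicants → --000  --011  -0-01(✓)  -0-11(✓)  -00-1(✓)  -000-  -01-1(✓)  -1-00(✓)  -1-10(✓)  -10-0(✓)  -101-  -11-0(✓)  00--1(✓)  01--0(✓)  1--01  1-0-1  1-00-  10--1(✓)  11--0(✓)  11-0-  110--
size-2^3 implicants → -0--1  -1--0
Unchecked terms (primes): --000, --011, -0--1, -000-, -1--0, -101-, 1--01, 1-0-1, 1-00-, 11-0-, 110--
Minterm coverage:
  m0 ⊆ --000,-000-
  m1 ⊆ -0--1,-000-
  m3 ⊆ --011,-0--1
  m5 ⊆ -0--1 [E]
  m7 ⊆ -0--1 [E]
  m8 ⊆ --000,-1--0
  m10 ⊆ -1--0,-101-
  m11 ⊆ --011,-101-
  m12 ⊆ -1--0 [E]
  m14 ⊆ -1--0 [E]
  m16 ⊆ --000,-000-,1-00-
  m17 ⊆ -0--1,-000-,1--01,1-0-1,1-00-
  m19 ⊆ --011,-0--1,1-0-1
  m21 ⊆ -0--1,1--01
  m23 ⊆ -0--1 [E]
  m24 ⊆ --000,-1--0,1-00-,11-0-,110--
  m25 ⊆ 1--01,1-0-1,1-00-,11-0-,110--
  m26 ⊆ -1--0,-101-,110--
  m27 ⊆ --011,-101-,1-0-1,110--
  m28 ⊆ -1--0,11-0-
  m29 ⊆ 1--01,11-0-
  m30 ⊆ -1--0 [E]
E = {-0--1, -1--0}
Petrick residual → --000, --011, 1--01
Cover = c'd'e' + c'de + b'e + be' + ad'e  |cover|=5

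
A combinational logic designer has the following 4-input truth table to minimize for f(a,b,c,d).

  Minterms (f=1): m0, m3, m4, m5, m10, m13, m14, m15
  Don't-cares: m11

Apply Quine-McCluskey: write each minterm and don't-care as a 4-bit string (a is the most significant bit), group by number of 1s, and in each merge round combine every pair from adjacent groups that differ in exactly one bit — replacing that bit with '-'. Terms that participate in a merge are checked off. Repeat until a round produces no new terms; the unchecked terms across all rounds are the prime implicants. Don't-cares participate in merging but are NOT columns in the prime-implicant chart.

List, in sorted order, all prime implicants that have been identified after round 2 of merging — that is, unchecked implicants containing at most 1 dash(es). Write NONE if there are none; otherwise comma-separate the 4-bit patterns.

[col 0] 0000*, 0011*, 0100*, 0101*, 1010*, 1011*, 1101*, 1110*, 1111*
[col 1] -011, -101, 0-00, 010-, 1-10*, 1-11*, 101-*, 11-1, 111-*
[col 2] 1-1-
Prime implicants: -011, -101, 0-00, 010-, 1-1-, 11-1

-011, -101, 0-00, 010-, 11-1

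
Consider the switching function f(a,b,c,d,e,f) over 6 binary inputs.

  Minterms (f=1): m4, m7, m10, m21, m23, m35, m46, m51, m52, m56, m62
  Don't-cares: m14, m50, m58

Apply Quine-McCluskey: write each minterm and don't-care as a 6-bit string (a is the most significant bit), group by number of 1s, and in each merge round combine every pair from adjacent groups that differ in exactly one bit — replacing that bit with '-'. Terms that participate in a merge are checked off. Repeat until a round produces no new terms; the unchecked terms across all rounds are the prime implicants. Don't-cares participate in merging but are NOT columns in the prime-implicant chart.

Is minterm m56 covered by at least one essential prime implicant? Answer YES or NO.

YES

Round 0: 000100 000111✓ 001010✓ 001110✓ 010101✓ 010111✓ 100011✓ 101110✓ 110010✓ 110011✓ 110100 111000✓ 111010✓ 111110✓
Round 1: -01110 0-0111 001-10 0101-1 1-0011 1-1110 11-010 11001- 111-10 1110-0
PIs = {-01110, 0-0111, 000100, 001-10, 0101-1, 1-0011, 1-1110, 11-010, 11001-, 110100, 111-10, 1110-0}
Coverage chart:
  m4: 000100 ←essential
  m7: 0-0111 ←essential
  m10: 001-10 ←essential
  m21: 0101-1 ←essential
  m23: 0-0111,0101-1
  m35: 1-0011 ←essential
  m46: -01110,1-1110
  m51: 1-0011,11001-
  m52: 110100 ←essential
  m56: 1110-0 ←essential
  m62: 1-1110,111-10
Essential: 0-0111, 000100, 001-10, 0101-1, 1-0011, 110100, 1110-0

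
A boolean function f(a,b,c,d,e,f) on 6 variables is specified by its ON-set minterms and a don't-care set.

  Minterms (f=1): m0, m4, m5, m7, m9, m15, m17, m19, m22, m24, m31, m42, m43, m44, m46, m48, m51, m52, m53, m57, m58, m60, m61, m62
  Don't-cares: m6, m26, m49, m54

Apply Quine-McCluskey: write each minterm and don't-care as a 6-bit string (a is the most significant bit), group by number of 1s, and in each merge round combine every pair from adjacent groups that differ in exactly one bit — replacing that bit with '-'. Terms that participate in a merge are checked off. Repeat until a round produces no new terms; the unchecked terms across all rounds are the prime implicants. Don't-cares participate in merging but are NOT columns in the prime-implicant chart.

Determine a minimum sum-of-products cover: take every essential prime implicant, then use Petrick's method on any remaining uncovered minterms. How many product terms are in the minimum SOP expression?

Round 0: 000000✓ 000100✓ 000101✓ 000110✓ 000111✓ 001001 001111✓ 010001✓ 010011✓ 010110✓ 011000✓ 011010✓ 011111✓ 101010✓ 101011✓ 101100✓ 101110✓ 110000✓ 110001✓ 110011✓ 110100✓ 110101✓ 110110✓ 111001✓ 111010✓ 111100✓ 111101✓ 111110✓
Round 1: -10001✓ -10011✓ -10110 -11010 0-0110 0-1111 00-111 000-00 0001-0✓ 0001-1✓ 00010-✓ 00011-✓ 0100-1✓ 0110-0 1-1010✓ 1-1100✓ 1-1110✓ 101-10✓ 10101- 1011-0✓ 11-001✓ 11-100✓ 11-101✓ 11-110✓ 110-00✓ 110-01✓ 1100-1✓ 11000-✓ 1101-0✓ 11010-✓ 111-01✓ 111-10✓ 1111-0✓ 11110-✓
Round 2: -100-1 0001-- 1-1-10 1-11-0 11--01 11-1-0 11-10- 110-0-
PIs = {-100-1, -10110, -11010, 0-0110, 0-1111, 00-111, 000-00, 0001--, 001001, 0110-0, 1-1-10, 1-11-0, 10101-, 11--01, 11-1-0, 11-10-, 110-0-}
Coverage chart:
  m0: 000-00 ←essential
  m4: 000-00,0001--
  m5: 0001-- ←essential
  m7: 00-111,0001--
  m9: 001001 ←essential
  m15: 0-1111,00-111
  m17: -100-1 ←essential
  m19: -100-1 ←essential
  m22: -10110,0-0110
  m24: 0110-0 ←essential
  m31: 0-1111 ←essential
  m42: 1-1-10,10101-
  m43: 10101- ←essential
  m44: 1-11-0 ←essential
  m46: 1-1-10,1-11-0
  m48: 110-0- ←essential
  m51: -100-1 ←essential
  m52: 11-1-0,11-10-,110-0-
  m53: 11--01,11-10-,110-0-
  m57: 11--01 ←essential
  m58: -11010,1-1-10
  m60: 1-11-0,11-1-0,11-10-
  m61: 11--01,11-10-
  m62: 1-1-10,1-11-0,11-1-0
Essential: -100-1, 0-1111, 000-00, 0001--, 001001, 0110-0, 1-11-0, 10101-, 11--01, 110-0-
Petrick residual → -10110, -11010
Min cover (12 terms): bc'd'f + bc'def' + bcd'ef' + a'cdef + a'b'c'e'f' + a'b'c'd + a'b'cd'e'f + a'bcd'f' + acdf' + ab'cd'e + abe'f + abc'e'

12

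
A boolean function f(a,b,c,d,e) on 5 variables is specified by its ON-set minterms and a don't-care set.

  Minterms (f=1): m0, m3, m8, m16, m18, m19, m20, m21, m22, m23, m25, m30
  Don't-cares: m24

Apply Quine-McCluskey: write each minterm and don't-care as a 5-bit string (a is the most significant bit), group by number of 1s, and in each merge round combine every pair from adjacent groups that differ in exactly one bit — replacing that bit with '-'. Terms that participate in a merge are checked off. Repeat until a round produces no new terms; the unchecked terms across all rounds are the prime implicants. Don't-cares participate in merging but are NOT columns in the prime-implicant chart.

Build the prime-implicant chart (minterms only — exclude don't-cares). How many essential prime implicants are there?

5

Round 0: 00000✓ 00011✓ 01000✓ 10000✓ 10010✓ 10011✓ 10100✓ 10101✓ 10110✓ 10111✓ 11000✓ 11001✓ 11110✓
Round 1: -0000✓ -0011 -1000✓ 0-000✓ 1-000✓ 1-110 10-00✓ 10-10✓ 10-11✓ 100-0✓ 1001-✓ 101-0✓ 101-1✓ 1010-✓ 1011-✓ 1100-
Round 2: --000 10--0 10-1- 101--
PIs = {--000, -0011, 1-110, 10--0, 10-1-, 101--, 1100-}
Coverage chart:
  m0: --000 ←essential
  m3: -0011 ←essential
  m8: --000 ←essential
  m16: --000,10--0
  m18: 10--0,10-1-
  m19: -0011,10-1-
  m20: 10--0,101--
  m21: 101-- ←essential
  m22: 1-110,10--0,10-1-,101--
  m23: 10-1-,101--
  m25: 1100- ←essential
  m30: 1-110 ←essential
Essential: --000, -0011, 1-110, 101--, 1100-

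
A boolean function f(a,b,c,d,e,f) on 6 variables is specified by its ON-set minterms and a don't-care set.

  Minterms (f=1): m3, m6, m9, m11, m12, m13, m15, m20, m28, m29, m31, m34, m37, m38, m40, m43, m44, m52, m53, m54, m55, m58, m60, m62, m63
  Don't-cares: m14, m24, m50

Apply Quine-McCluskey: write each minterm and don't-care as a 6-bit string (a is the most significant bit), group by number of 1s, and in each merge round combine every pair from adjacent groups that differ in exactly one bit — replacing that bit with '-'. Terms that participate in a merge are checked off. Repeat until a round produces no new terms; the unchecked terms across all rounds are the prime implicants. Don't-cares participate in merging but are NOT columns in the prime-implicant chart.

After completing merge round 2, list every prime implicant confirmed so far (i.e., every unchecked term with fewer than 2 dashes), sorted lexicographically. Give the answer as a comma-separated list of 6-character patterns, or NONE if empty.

Round 0: 000011✓ 000110✓ 001001✓ 001011✓ 001100✓ 001101✓ 001110✓ 001111✓ 010100✓ 011000✓ 011100✓ 011101✓ 011111✓ 100010✓ 100101✓ 100110✓ 101000✓ 101011✓ 101100✓ 110010✓ 110100✓ 110101✓ 110110✓ 110111✓ 111010✓ 111100✓ 111110✓ 111111✓
Round 1: -00110 -01011 -01100✓ -10100✓ -11100✓ -11111 0-1100✓ 0-1101✓ 0-1111✓ 00-011 00-110 001-01✓ 001-11✓ 0010-1✓ 0011-0✓ 0011-1✓ 00110-✓ 00111-✓ 01-100✓ 011-00 0111-1✓ 01110-✓ 1-0010✓ 1-0101 1-0110✓ 1-1100✓ 100-10✓ 101-00 11-010✓ 11-100✓ 11-110✓ 11-111✓ 110-10✓ 1101-0✓ 1101-1✓ 11010-✓ 11011-✓ 111-10✓ 1111-0✓ 11111-✓
Round 2: --1100 -1-100 0-11-1 0-110- 001--1 0011-- 1-0-10 11--10 11-1-0 11-11- 1101--
PIs = {--1100, -00110, -01011, -1-100, -11111, 0-11-1, 0-110-, 00-011, 00-110, 001--1, 0011--, 011-00, 1-0-10, 1-0101, 101-00, 11--10, 11-1-0, 11-11-, 1101--}

-00110, -01011, -11111, 00-011, 00-110, 011-00, 1-0101, 101-00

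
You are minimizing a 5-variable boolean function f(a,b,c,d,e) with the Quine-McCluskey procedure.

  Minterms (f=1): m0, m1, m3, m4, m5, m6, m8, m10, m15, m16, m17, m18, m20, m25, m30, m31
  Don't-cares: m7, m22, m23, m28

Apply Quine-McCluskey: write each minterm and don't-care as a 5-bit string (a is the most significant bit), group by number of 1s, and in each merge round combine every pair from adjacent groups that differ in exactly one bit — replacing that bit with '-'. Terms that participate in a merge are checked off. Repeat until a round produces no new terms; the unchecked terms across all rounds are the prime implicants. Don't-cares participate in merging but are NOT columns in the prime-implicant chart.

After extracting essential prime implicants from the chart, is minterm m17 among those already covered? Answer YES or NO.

Round 0: 00000✓ 00001✓ 00011✓ 00100✓ 00101✓ 00110✓ 00111✓ 01000✓ 01010✓ 01111✓ 10000✓ 10001✓ 10010✓ 10100✓ 10110✓ 10111✓ 11001✓ 11100✓ 11110✓ 11111✓
Round 1: -0000✓ -0001✓ -0100✓ -0110✓ -0111✓ -1111✓ 0-000 0-111✓ 00-00✓ 00-01✓ 00-11✓ 000-1✓ 0000-✓ 001-0✓ 001-1✓ 0010-✓ 0011-✓ 010-0 1-001 1-100✓ 1-110✓ 1-111✓ 10-00✓ 10-10✓ 100-0✓ 1000-✓ 101-0✓ 1011-✓ 111-0✓ 1111-✓
Round 2: --111 -0-00 -000- -01-0 -011- 00--1 00-0- 001-- 1-1-0 1-11- 10--0
PIs = {--111, -0-00, -000-, -01-0, -011-, 0-000, 00--1, 00-0-, 001--, 010-0, 1-001, 1-1-0, 1-11-, 10--0}
Coverage chart:
  m0: -0-00,-000-,0-000,00-0-
  m1: -000-,00--1,00-0-
  m3: 00--1 ←essential
  m4: -0-00,-01-0,00-0-,001--
  m5: 00--1,00-0-,001--
  m6: -01-0,-011-,001--
  m8: 0-000,010-0
  m10: 010-0 ←essential
  m15: --111 ←essential
  m16: -0-00,-000-,10--0
  m17: -000-,1-001
  m18: 10--0 ←essential
  m20: -0-00,-01-0,1-1-0,10--0
  m25: 1-001 ←essential
  m30: 1-1-0,1-11-
  m31: --111,1-11-
Essential: --111, 00--1, 010-0, 1-001, 10--0

YES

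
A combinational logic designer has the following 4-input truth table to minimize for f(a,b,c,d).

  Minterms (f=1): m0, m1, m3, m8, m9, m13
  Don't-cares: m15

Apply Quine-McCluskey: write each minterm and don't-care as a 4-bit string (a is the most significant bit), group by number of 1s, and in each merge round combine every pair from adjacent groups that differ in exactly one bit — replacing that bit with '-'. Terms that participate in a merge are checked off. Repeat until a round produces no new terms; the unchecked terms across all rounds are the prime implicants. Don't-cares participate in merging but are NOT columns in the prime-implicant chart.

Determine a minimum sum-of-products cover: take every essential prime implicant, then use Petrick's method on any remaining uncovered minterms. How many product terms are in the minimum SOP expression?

Round 0: 0000✓ 0001✓ 0011✓ 1000✓ 1001✓ 1101✓ 1111✓
Round 1: -000✓ -001✓ 00-1 000-✓ 1-01 100-✓ 11-1
Round 2: -00-
PIs = {-00-, 00-1, 1-01, 11-1}
Coverage chart:
  m0: -00- ←essential
  m1: -00-,00-1
  m3: 00-1 ←essential
  m8: -00- ←essential
  m9: -00-,1-01
  m13: 1-01,11-1
Essential: -00-, 00-1
Petrick residual → 1-01
Min cover (3 terms): b'c' + a'b'd + ac'd

3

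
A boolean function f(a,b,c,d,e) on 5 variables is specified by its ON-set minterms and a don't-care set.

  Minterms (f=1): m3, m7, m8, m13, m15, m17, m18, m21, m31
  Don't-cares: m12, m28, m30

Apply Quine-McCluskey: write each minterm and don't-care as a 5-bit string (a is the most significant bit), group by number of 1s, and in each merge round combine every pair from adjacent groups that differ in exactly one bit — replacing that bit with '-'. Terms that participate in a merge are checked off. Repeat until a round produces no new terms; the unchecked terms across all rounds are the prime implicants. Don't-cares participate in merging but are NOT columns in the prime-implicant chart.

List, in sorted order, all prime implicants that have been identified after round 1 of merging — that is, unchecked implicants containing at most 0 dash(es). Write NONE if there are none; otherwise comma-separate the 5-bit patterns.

10010

size-2^0 implicants → 00011(✓)  00111(✓)  01000(✓)  01100(✓)  01101(✓)  01111(✓)  10001(✓)  10010  10101(✓)  11100(✓)  11110(✓)  11111(✓)
size-2^1 implicants → -1100  -1111  0-111  00-11  01-00  011-1  0110-  10-01  111-0  1111-
Unchecked terms (primes): -1100, -1111, 0-111, 00-11, 01-00, 011-1, 0110-, 10-01, 10010, 111-0, 1111-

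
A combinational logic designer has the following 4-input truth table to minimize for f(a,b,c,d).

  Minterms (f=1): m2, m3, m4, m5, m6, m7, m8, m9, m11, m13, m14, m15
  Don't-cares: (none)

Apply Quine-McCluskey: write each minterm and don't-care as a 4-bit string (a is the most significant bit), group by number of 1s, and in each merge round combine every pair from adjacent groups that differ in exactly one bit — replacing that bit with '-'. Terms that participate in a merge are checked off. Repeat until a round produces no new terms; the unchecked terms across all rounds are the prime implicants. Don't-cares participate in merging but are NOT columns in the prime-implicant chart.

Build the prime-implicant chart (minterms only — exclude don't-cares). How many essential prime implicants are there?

4

Round 0: 0010✓ 0011✓ 0100✓ 0101✓ 0110✓ 0111✓ 1000✓ 1001✓ 1011✓ 1101✓ 1110✓ 1111✓
Round 1: -011✓ -101✓ -110✓ -111✓ 0-10✓ 0-11✓ 001-✓ 01-0✓ 01-1✓ 010-✓ 011-✓ 1-01✓ 1-11✓ 10-1✓ 100- 11-1✓ 111-✓
Round 2: --11 -1-1 -11- 0-1- 01-- 1--1
PIs = {--11, -1-1, -11-, 0-1-, 01--, 1--1, 100-}
Coverage chart:
  m2: 0-1- ←essential
  m3: --11,0-1-
  m4: 01-- ←essential
  m5: -1-1,01--
  m6: -11-,0-1-,01--
  m7: --11,-1-1,-11-,0-1-,01--
  m8: 100- ←essential
  m9: 1--1,100-
  m11: --11,1--1
  m13: -1-1,1--1
  m14: -11- ←essential
  m15: --11,-1-1,-11-,1--1
Essential: -11-, 0-1-, 01--, 100-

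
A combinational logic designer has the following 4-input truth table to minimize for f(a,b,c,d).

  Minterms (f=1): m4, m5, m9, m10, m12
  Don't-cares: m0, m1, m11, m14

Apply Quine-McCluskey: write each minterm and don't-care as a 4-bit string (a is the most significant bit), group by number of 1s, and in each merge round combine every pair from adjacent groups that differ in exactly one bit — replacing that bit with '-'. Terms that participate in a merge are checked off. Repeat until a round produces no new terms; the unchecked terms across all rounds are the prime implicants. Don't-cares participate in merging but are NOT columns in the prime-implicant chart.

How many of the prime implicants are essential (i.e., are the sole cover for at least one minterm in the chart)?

1

[col 0] 0000*, 0001*, 0100*, 0101*, 1001*, 1010*, 1011*, 1100*, 1110*
[col 1] -001, -100, 0-00*, 0-01*, 000-*, 010-*, 1-10, 10-1, 101-, 11-0
[col 2] 0-0-
Prime implicants: -001, -100, 0-0-, 1-10, 10-1, 101-, 11-0
PI chart (minterm → PIs covering it):
  4 | -100,0-0-
  5 | 0-0-  (sole → essential)
  9 | -001,10-1
  10 | 1-10,101-
  12 | -100,11-0
Essential prime implicants: 0-0-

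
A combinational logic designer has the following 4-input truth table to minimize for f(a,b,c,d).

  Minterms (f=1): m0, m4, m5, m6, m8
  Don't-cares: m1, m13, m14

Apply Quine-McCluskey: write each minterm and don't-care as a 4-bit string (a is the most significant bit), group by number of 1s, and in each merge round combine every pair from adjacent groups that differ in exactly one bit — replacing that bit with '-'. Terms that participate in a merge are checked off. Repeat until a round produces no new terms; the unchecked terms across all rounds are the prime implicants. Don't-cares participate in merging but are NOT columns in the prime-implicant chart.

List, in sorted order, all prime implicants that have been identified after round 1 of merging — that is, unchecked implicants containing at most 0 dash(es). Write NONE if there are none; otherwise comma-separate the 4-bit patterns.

NONE

size-2^0 implicants → 0000(✓)  0001(✓)  0100(✓)  0101(✓)  0110(✓)  1000(✓)  1101(✓)  1110(✓)
size-2^1 implicants → -000  -101  -110  0-00(✓)  0-01(✓)  000-(✓)  01-0  010-(✓)
size-2^2 implicants → 0-0-
Unchecked terms (primes): -000, -101, -110, 0-0-, 01-0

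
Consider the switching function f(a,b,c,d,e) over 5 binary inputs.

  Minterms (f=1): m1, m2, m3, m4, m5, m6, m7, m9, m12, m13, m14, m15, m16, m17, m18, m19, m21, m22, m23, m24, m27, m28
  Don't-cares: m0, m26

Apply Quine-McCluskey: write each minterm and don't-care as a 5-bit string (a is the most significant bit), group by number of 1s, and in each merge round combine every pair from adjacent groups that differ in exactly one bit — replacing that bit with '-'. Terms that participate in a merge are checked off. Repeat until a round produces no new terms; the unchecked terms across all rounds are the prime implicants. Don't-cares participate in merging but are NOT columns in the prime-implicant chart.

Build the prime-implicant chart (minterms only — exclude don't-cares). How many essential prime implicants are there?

5

size-2^0 implicants → 00000(✓)  00001(✓)  00010(✓)  00011(✓)  00100(✓)  00101(✓)  00110(✓)  00111(✓)  01001(✓)  01100(✓)  01101(✓)  01110(✓)  01111(✓)  10000(✓)  10001(✓)  10010(✓)  10011(✓)  10101(✓)  10110(✓)  10111(✓)  11000(✓)  11010(✓)  11011(✓)  11100(✓)
size-2^1 implicants → -0000(✓)  -0001(✓)  -0010(✓)  -0011(✓)  -0101(✓)  -0110(✓)  -0111(✓)  -1100  0-001(✓)  0-100(✓)  0-101(✓)  0-110(✓)  0-111(✓)  00-00(✓)  00-01(✓)  00-10(✓)  00-11(✓)  000-0(✓)  000-1(✓)  0000-(✓)  0001-(✓)  001-0(✓)  001-1(✓)  0010-(✓)  0011-(✓)  01-01(✓)  011-0(✓)  011-1(✓)  0110-(✓)  0111-(✓)  1-000(✓)  1-010(✓)  1-011(✓)  10-01(✓)  10-10(✓)  10-11(✓)  100-0(✓)  100-1(✓)  1000-(✓)  1001-(✓)  101-1(✓)  1011-(✓)  11-00  110-0(✓)  1101-(✓)
size-2^2 implicants → -0-01(✓)  -0-10(✓)  -0-11(✓)  -00-0(✓)  -00-1(✓)  -000-(✓)  -001-(✓)  -01-1(✓)  -011-(✓)  0--01  0-1-0(✓)  0-1-1(✓)  0-10-(✓)  0-11-(✓)  00--0(✓)  00--1(✓)  00-0-(✓)  00-1-(✓)  000--(✓)  001--(✓)  011--(✓)  1-0-0  1-01-  10--1(✓)  10-1-(✓)  100--(✓)
size-2^3 implicants → -0--1  -0-1-  -00--  0-1--  00---
Unchecked terms (primes): -0--1, -0-1-, -00--, -1100, 0--01, 0-1--, 00---, 1-0-0, 1-01-, 11-00
Minterm coverage:
  m1 ⊆ -0--1,-00--,0--01,00---
  m2 ⊆ -0-1-,-00--,00---
  m3 ⊆ -0--1,-0-1-,-00--,00---
  m4 ⊆ 0-1--,00---
  m5 ⊆ -0--1,0--01,0-1--,00---
  m6 ⊆ -0-1-,0-1--,00---
  m7 ⊆ -0--1,-0-1-,0-1--,00---
  m9 ⊆ 0--01 [E]
  m12 ⊆ -1100,0-1--
  m13 ⊆ 0--01,0-1--
  m14 ⊆ 0-1-- [E]
  m15 ⊆ 0-1-- [E]
  m16 ⊆ -00--,1-0-0
  m17 ⊆ -0--1,-00--
  m18 ⊆ -0-1-,-00--,1-0-0,1-01-
  m19 ⊆ -0--1,-0-1-,-00--,1-01-
  m21 ⊆ -0--1 [E]
  m22 ⊆ -0-1- [E]
  m23 ⊆ -0--1,-0-1-
  m24 ⊆ 1-0-0,11-00
  m27 ⊆ 1-01- [E]
  m28 ⊆ -1100,11-00
E = {-0--1, -0-1-, 0--01, 0-1--, 1-01-}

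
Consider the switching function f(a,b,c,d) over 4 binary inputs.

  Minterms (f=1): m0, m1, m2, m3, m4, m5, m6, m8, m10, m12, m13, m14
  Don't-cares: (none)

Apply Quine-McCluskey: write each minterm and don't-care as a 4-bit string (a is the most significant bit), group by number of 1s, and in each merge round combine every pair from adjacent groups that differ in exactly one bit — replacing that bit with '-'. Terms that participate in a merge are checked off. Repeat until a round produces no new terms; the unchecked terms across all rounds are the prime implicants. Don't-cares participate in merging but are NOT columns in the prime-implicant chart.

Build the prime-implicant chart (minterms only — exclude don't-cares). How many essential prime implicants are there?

3

[col 0] 0000*, 0001*, 0010*, 0011*, 0100*, 0101*, 0110*, 1000*, 1010*, 1100*, 1101*, 1110*
[col 1] -000*, -010*, -100*, -101*, -110*, 0-00*, 0-01*, 0-10*, 00-0*, 00-1*, 000-*, 001-*, 01-0*, 010-*, 1-00*, 1-10*, 10-0*, 11-0*, 110-*
[col 2] --00*, --10*, -0-0*, -1-0*, -10-, 0--0*, 0-0-, 00--, 1--0*
[col 3] ---0
Prime implicants: ---0, -10-, 0-0-, 00--
PI chart (minterm → PIs covering it):
  0 | ---0,0-0-,00--
  1 | 0-0-,00--
  2 | ---0,00--
  3 | 00--  (sole → essential)
  4 | ---0,-10-,0-0-
  5 | -10-,0-0-
  6 | ---0  (sole → essential)
  8 | ---0  (sole → essential)
  10 | ---0  (sole → essential)
  12 | ---0,-10-
  13 | -10-  (sole → essential)
  14 | ---0  (sole → essential)
Essential prime implicants: ---0, -10-, 00--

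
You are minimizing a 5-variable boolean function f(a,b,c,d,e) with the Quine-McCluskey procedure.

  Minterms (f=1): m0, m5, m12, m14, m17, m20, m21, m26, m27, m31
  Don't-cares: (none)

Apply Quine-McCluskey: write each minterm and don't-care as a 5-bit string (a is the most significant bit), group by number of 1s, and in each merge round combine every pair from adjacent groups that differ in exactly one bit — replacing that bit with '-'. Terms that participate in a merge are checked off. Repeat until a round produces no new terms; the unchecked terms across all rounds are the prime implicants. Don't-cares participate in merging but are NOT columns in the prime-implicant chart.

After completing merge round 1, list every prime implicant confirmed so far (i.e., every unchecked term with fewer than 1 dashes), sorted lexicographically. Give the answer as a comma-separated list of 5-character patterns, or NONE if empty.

00000

[col 0] 00000, 00101*, 01100*, 01110*, 10001*, 10100*, 10101*, 11010*, 11011*, 11111*
[col 1] -0101, 011-0, 10-01, 1010-, 11-11, 1101-
Prime implicants: -0101, 00000, 011-0, 10-01, 1010-, 11-11, 1101-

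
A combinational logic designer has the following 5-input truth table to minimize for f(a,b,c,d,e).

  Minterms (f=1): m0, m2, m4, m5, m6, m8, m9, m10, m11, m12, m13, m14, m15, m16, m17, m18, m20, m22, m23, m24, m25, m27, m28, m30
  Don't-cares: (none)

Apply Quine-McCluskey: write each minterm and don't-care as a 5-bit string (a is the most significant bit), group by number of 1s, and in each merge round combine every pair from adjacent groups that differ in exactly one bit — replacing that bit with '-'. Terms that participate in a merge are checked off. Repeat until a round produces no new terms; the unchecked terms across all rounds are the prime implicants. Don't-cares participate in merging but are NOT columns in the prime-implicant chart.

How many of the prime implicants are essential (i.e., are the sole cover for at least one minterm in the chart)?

7

size-2^0 implicants → 00000(✓)  00010(✓)  00100(✓)  00101(✓)  00110(✓)  01000(✓)  01001(✓)  01010(✓)  01011(✓)  01100(✓)  01101(✓)  01110(✓)  01111(✓)  10000(✓)  10001(✓)  10010(✓)  10100(✓)  10110(✓)  10111(✓)  11000(✓)  11001(✓)  11011(✓)  11100(✓)  11110(✓)
size-2^1 implicants → -0000(✓)  -0010(✓)  -0100(✓)  -0110(✓)  -1000(✓)  -1001(✓)  -1011(✓)  -1100(✓)  -1110(✓)  0-000(✓)  0-010(✓)  0-100(✓)  0-101(✓)  0-110(✓)  00-00(✓)  00-10(✓)  000-0(✓)  001-0(✓)  0010-(✓)  01-00(✓)  01-01(✓)  01-10(✓)  01-11(✓)  010-0(✓)  010-1(✓)  0100-(✓)  0101-(✓)  011-0(✓)  011-1(✓)  0110-(✓)  0111-(✓)  1-000(✓)  1-001(✓)  1-100(✓)  1-110(✓)  10-00(✓)  10-10(✓)  100-0(✓)  1000-(✓)  101-0(✓)  1011-  11-00(✓)  110-1(✓)  1100-(✓)  111-0(✓)
size-2^2 implicants → --000(✓)  --100(✓)  --110(✓)  -0-00(✓)  -0-10(✓)  -00-0(✓)  -01-0(✓)  -1-00(✓)  -10-1  -100-  -11-0(✓)  0--00(✓)  0--10(✓)  0-0-0(✓)  0-1-0(✓)  0-10-  00--0(✓)  01--0(✓)  01--1(✓)  01-0-(✓)  01-1-(✓)  010--(✓)  011--(✓)  1--00(✓)  1-00-  1-1-0(✓)  10--0(✓)
size-2^3 implicants → ---00  --1-0  -0--0  0---0  01---
Unchecked terms (primes): ---00, --1-0, -0--0, -10-1, -100-, 0---0, 0-10-, 01---, 1-00-, 1011-
Minterm coverage:
  m0 ⊆ ---00,-0--0,0---0
  m2 ⊆ -0--0,0---0
  m4 ⊆ ---00,--1-0,-0--0,0---0,0-10-
  m5 ⊆ 0-10- [E]
  m6 ⊆ --1-0,-0--0,0---0
  m8 ⊆ ---00,-100-,0---0,01---
  m9 ⊆ -10-1,-100-,01---
  m10 ⊆ 0---0,01---
  m11 ⊆ -10-1,01---
  m12 ⊆ ---00,--1-0,0---0,0-10-,01---
  m13 ⊆ 0-10-,01---
  m14 ⊆ --1-0,0---0,01---
  m15 ⊆ 01--- [E]
  m16 ⊆ ---00,-0--0,1-00-
  m17 ⊆ 1-00- [E]
  m18 ⊆ -0--0 [E]
  m20 ⊆ ---00,--1-0,-0--0
  m22 ⊆ --1-0,-0--0,1011-
  m23 ⊆ 1011- [E]
  m24 ⊆ ---00,-100-,1-00-
  m25 ⊆ -10-1,-100-,1-00-
  m27 ⊆ -10-1 [E]
  m28 ⊆ ---00,--1-0
  m30 ⊆ --1-0 [E]
E = {--1-0, -0--0, -10-1, 0-10-, 01---, 1-00-, 1011-}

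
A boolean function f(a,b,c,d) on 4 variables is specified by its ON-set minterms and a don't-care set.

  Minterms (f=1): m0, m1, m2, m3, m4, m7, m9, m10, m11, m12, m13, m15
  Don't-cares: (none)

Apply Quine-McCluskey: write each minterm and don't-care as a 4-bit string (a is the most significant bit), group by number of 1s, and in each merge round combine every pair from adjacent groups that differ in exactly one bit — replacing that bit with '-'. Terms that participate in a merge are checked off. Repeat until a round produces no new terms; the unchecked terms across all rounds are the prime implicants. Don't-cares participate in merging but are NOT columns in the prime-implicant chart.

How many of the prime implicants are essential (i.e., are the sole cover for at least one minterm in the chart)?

2

[col 0] 0000*, 0001*, 0010*, 0011*, 0100*, 0111*, 1001*, 1010*, 1011*, 1100*, 1101*, 1111*
[col 1] -001*, -010*, -011*, -100, -111*, 0-00, 0-11*, 00-0*, 00-1*, 000-*, 001-*, 1-01*, 1-11*, 10-1*, 101-*, 11-1*, 110-
[col 2] --11, -0-1, -01-, 00--, 1--1
Prime implicants: --11, -0-1, -01-, -100, 0-00, 00--, 1--1, 110-
PI chart (minterm → PIs covering it):
  0 | 0-00,00--
  1 | -0-1,00--
  2 | -01-,00--
  3 | --11,-0-1,-01-,00--
  4 | -100,0-00
  7 | --11  (sole → essential)
  9 | -0-1,1--1
  10 | -01-  (sole → essential)
  11 | --11,-0-1,-01-,1--1
  12 | -100,110-
  13 | 1--1,110-
  15 | --11,1--1
Essential prime implicants: --11, -01-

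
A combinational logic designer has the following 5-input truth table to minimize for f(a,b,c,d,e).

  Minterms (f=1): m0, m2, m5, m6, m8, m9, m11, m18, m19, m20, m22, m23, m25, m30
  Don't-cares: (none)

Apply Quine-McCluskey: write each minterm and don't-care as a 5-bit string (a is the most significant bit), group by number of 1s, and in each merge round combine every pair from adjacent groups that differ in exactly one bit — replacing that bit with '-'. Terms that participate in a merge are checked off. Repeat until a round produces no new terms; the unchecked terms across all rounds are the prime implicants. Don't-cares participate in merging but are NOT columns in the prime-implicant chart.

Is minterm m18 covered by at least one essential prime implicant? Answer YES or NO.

size-2^0 implicants → 00000(✓)  00010(✓)  00101  00110(✓)  01000(✓)  01001(✓)  01011(✓)  10010(✓)  10011(✓)  10100(✓)  10110(✓)  10111(✓)  11001(✓)  11110(✓)
size-2^1 implicants → -0010(✓)  -0110(✓)  -1001  0-000  00-10(✓)  000-0  010-1  0100-  1-110  10-10(✓)  10-11(✓)  1001-(✓)  101-0  1011-(✓)
size-2^2 implicants → -0-10  10-1-
Unchecked terms (primes): -0-10, -1001, 0-000, 000-0, 00101, 010-1, 0100-, 1-110, 10-1-, 101-0
Minterm coverage:
  m0 ⊆ 0-000,000-0
  m2 ⊆ -0-10,000-0
  m5 ⊆ 00101 [E]
  m6 ⊆ -0-10 [E]
  m8 ⊆ 0-000,0100-
  m9 ⊆ -1001,010-1,0100-
  m11 ⊆ 010-1 [E]
  m18 ⊆ -0-10,10-1-
  m19 ⊆ 10-1- [E]
  m20 ⊆ 101-0 [E]
  m22 ⊆ -0-10,1-110,10-1-,101-0
  m23 ⊆ 10-1- [E]
  m25 ⊆ -1001 [E]
  m30 ⊆ 1-110 [E]
E = {-0-10, -1001, 00101, 010-1, 1-110, 10-1-, 101-0}

YES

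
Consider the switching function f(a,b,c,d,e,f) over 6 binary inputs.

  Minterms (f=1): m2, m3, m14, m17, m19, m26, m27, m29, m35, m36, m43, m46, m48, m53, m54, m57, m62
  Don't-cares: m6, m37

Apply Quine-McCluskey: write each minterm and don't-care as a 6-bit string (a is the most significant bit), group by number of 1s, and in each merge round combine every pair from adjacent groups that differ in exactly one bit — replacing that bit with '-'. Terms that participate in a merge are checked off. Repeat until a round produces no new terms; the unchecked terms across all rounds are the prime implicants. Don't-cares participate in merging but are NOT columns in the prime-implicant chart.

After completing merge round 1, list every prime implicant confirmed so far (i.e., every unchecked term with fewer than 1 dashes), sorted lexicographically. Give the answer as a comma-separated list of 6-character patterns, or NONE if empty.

Round 0: 000010✓ 000011✓ 000110✓ 001110✓ 010001✓ 010011✓ 011010✓ 011011✓ 011101 100011✓ 100100✓ 100101✓ 101011✓ 101110✓ 110000 110101✓ 110110✓ 111001 111110✓
Round 1: -00011 -01110 0-0011 00-110 000-10 00001- 01-011 0100-1 01101- 1-0101 1-1110 10-011 10010- 11-110
PIs = {-00011, -01110, 0-0011, 00-110, 000-10, 00001-, 01-011, 0100-1, 01101-, 011101, 1-0101, 1-1110, 10-011, 10010-, 11-110, 110000, 111001}

011101, 110000, 111001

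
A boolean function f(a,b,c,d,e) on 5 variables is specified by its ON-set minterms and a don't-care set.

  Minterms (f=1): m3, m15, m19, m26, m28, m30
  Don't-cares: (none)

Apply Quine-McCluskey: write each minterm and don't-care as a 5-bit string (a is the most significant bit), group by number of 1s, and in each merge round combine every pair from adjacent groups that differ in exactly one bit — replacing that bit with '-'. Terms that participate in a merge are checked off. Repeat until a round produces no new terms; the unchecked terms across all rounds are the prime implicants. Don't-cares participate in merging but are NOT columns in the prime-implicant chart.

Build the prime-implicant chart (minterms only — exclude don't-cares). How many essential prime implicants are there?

[col 0] 00011*, 01111, 10011*, 11010*, 11100*, 11110*
[col 1] -0011, 11-10, 111-0
Prime implicants: -0011, 01111, 11-10, 111-0
PI chart (minterm → PIs covering it):
  3 | -0011  (sole → essential)
  15 | 01111  (sole → essential)
  19 | -0011  (sole → essential)
  26 | 11-10  (sole → essential)
  28 | 111-0  (sole → essential)
  30 | 11-10,111-0
Essential prime implicants: -0011, 01111, 11-10, 111-0

4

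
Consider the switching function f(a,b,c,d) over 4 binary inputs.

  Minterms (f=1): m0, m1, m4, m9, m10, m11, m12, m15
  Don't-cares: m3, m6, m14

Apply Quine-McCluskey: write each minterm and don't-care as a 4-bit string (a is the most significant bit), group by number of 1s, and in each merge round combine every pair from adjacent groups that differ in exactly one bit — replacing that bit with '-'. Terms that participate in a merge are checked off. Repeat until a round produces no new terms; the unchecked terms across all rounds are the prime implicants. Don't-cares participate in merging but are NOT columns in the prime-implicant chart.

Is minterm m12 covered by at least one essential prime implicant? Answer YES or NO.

YES

[col 0] 0000*, 0001*, 0011*, 0100*, 0110*, 1001*, 1010*, 1011*, 1100*, 1110*, 1111*
[col 1] -001*, -011*, -100*, -110*, 0-00, 00-1*, 000-, 01-0*, 1-10*, 1-11*, 10-1*, 101-*, 11-0*, 111-*
[col 2] -0-1, -1-0, 1-1-
Prime implicants: -0-1, -1-0, 0-00, 000-, 1-1-
PI chart (minterm → PIs covering it):
  0 | 0-00,000-
  1 | -0-1,000-
  4 | -1-0,0-00
  9 | -0-1  (sole → essential)
  10 | 1-1-  (sole → essential)
  11 | -0-1,1-1-
  12 | -1-0  (sole → essential)
  15 | 1-1-  (sole → essential)
Essential prime implicants: -0-1, -1-0, 1-1-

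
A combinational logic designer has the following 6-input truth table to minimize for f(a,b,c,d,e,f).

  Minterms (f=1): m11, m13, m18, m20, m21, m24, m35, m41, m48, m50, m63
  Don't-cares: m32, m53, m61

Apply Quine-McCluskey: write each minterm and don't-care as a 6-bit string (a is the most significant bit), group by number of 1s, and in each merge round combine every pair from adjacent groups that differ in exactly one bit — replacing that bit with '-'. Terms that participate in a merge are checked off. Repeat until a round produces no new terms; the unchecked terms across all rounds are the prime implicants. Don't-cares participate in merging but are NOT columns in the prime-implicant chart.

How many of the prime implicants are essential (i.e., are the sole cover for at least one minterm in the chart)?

8

[col 0] 001011, 001101, 010010*, 010100*, 010101*, 011000, 100000*, 100011, 101001, 110000*, 110010*, 110101*, 111101*, 111111*
[col 1] -10010, -10101, 01010-, 1-0000, 11-101, 1100-0, 1111-1
Prime implicants: -10010, -10101, 001011, 001101, 01010-, 011000, 1-0000, 100011, 101001, 11-101, 1100-0, 1111-1
PI chart (minterm → PIs covering it):
  11 | 001011  (sole → essential)
  13 | 001101  (sole → essential)
  18 | -10010  (sole → essential)
  20 | 01010-  (sole → essential)
  21 | -10101,01010-
  24 | 011000  (sole → essential)
  35 | 100011  (sole → essential)
  41 | 101001  (sole → essential)
  48 | 1-0000,1100-0
  50 | -10010,1100-0
  63 | 1111-1  (sole → essential)
Essential prime implicants: -10010, 001011, 001101, 01010-, 011000, 100011, 101001, 1111-1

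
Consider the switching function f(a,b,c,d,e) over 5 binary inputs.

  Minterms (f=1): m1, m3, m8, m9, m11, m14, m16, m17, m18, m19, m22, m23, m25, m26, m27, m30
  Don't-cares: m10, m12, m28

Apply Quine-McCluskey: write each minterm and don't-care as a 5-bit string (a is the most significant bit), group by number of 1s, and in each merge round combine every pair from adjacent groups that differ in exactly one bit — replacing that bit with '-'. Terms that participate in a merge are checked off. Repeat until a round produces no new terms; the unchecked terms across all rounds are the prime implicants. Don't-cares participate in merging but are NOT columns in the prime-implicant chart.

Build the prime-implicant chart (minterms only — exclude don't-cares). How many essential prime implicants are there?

[col 0] 00001*, 00011*, 01000*, 01001*, 01010*, 01011*, 01100*, 01110*, 10000*, 10001*, 10010*, 10011*, 10110*, 10111*, 11001*, 11010*, 11011*, 11100*, 11110*
[col 1] -0001*, -0011*, -1001*, -1010*, -1011*, -1100*, -1110*, 0-001*, 0-011*, 000-1*, 01-00*, 01-10*, 010-0*, 010-1*, 0100-*, 0101-*, 011-0*, 1-001*, 1-010*, 1-011*, 1-110*, 10-10*, 10-11*, 100-0*, 100-1*, 1000-*, 1001-*, 1011-*, 11-10*, 110-1*, 1101-*, 111-0*
[col 2] --001*, --011*, -00-1*, -1-10, -10-1*, -101-, -11-0, 0-0-1*, 01--0, 010--, 1--10, 1-0-1*, 1-01-, 10-1-, 100--
[col 3] --0-1
Prime implicants: --0-1, -1-10, -101-, -11-0, 01--0, 010--, 1--10, 1-01-, 10-1-, 100--
PI chart (minterm → PIs covering it):
  1 | --0-1  (sole → essential)
  3 | --0-1  (sole → essential)
  8 | 01--0,010--
  9 | --0-1,010--
  11 | --0-1,-101-,010--
  14 | -1-10,-11-0,01--0
  16 | 100--  (sole → essential)
  17 | --0-1,100--
  18 | 1--10,1-01-,10-1-,100--
  19 | --0-1,1-01-,10-1-,100--
  22 | 1--10,10-1-
  23 | 10-1-  (sole → essential)
  25 | --0-1  (sole → essential)
  26 | -1-10,-101-,1--10,1-01-
  27 | --0-1,-101-,1-01-
  30 | -1-10,-11-0,1--10
Essential prime implicants: --0-1, 10-1-, 100--

3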